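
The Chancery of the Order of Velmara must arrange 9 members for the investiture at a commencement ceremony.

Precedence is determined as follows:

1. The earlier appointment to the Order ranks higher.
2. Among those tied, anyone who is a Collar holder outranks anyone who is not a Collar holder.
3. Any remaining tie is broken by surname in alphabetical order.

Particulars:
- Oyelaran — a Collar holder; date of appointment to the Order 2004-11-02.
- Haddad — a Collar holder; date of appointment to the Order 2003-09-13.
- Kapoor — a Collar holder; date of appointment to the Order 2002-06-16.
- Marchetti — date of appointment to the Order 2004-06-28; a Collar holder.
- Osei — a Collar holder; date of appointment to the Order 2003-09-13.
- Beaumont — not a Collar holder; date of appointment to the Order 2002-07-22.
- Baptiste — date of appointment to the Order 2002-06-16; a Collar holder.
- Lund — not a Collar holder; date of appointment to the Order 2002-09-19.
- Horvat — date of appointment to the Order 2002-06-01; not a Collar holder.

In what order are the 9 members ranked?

Horvat, Baptiste, Kapoor, Beaumont, Lund, Haddad, Osei, Marchetti, Oyelaran

By date of appointment to the Order (earlier first): Horvat (2002-06-01); then Baptiste and Kapoor (both 2002-06-16); then Beaumont (2002-07-22); then Lund (2002-09-19); then Haddad and Osei (both 2003-09-13); then Marchetti (2004-06-28); then Oyelaran (2004-11-02).
Baptiste and Kapoor are each a Collar holder, so the next rule applies.
Among Baptiste and Kapoor, alphabetically by surname: Baptiste before Kapoor.
Haddad and Osei are each a Collar holder, so the next rule applies.
Among Haddad and Osei, alphabetically by surname: Haddad before Osei.
Full order: Horvat, Baptiste, Kapoor, Beaumont, Lund, Haddad, Osei, Marchetti, Oyelaran.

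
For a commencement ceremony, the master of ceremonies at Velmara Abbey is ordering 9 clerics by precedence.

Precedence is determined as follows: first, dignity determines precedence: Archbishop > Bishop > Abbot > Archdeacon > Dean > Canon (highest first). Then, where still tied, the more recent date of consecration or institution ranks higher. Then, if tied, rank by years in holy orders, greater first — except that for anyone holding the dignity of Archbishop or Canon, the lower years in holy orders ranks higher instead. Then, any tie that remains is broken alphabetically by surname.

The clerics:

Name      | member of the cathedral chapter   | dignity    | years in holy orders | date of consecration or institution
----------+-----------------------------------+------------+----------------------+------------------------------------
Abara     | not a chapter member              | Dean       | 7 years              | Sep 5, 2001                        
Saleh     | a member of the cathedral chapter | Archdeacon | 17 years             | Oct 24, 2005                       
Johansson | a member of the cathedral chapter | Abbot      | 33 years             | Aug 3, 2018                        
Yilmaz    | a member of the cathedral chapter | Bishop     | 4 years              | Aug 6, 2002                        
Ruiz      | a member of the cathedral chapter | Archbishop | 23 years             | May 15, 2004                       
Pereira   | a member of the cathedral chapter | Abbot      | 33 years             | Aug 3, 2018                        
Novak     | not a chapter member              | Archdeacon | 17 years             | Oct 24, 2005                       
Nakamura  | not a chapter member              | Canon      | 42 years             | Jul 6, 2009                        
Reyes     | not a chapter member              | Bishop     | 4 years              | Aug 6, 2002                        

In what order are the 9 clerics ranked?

By dignity: Ruiz (Archbishop); then Reyes and Yilmaz (Bishop); then Johansson and Pereira (Abbot); then Novak and Saleh (Archdeacon); then Abara (Dean); then Nakamura (Canon).
Reyes and Yilmaz both have date of consecration or institution Aug 6, 2002, so the next rule applies.
Reyes and Yilmaz both have years in holy orders 4 years, so the next rule applies.
Among Reyes and Yilmaz, alphabetically by surname: Reyes before Yilmaz.
Johansson and Pereira both have date of consecration or institution Aug 3, 2018, so the next rule applies.
Johansson and Pereira both have years in holy orders 33 years, so the next rule applies.
Among Johansson and Pereira, alphabetically by surname: Johansson before Pereira.
Novak and Saleh both have date of consecration or institution Oct 24, 2005, so the next rule applies.
Novak and Saleh both have years in holy orders 17 years, so the next rule applies.
Among Novak and Saleh, alphabetically by surname: Novak before Saleh.
Full order: Ruiz, Reyes, Yilmaz, Johansson, Pereira, Novak, Saleh, Abara, Nakamura.

Ruiz, Reyes, Yilmaz, Johansson, Pereira, Novak, Saleh, Abara, Nakamura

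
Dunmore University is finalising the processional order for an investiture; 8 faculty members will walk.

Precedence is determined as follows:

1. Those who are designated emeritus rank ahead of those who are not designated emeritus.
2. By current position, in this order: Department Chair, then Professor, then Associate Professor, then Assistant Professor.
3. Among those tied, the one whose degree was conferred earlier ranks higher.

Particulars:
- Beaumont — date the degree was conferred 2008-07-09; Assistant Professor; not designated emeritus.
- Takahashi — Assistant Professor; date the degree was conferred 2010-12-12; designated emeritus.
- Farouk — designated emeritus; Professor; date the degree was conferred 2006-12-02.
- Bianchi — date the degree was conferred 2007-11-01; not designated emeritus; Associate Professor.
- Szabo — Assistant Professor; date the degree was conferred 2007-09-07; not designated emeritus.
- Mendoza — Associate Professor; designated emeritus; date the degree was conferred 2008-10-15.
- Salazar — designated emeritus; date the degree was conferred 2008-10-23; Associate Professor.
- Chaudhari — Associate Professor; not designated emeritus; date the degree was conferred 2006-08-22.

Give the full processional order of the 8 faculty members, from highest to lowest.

By the first rule: Farouk, Mendoza, Salazar and Takahashi (each designated emeritus); then Chaudhari, Bianchi, Szabo and Beaumont (each not designated emeritus).
Among Farouk, Mendoza, Salazar and Takahashi, by current position: Farouk (Professor) before Mendoza and Salazar (Associate Professor) before Takahashi (Assistant Professor).
Among Mendoza and Salazar, by date the degree was conferred (earlier first): Mendoza (2008-10-15) before Salazar (2008-10-23).
Among Chaudhari, Bianchi, Szabo and Beaumont, by current position: Chaudhari and Bianchi (Associate Professor) before Szabo and Beaumont (Assistant Professor).
Among Chaudhari and Bianchi, by date the degree was conferred (earlier first): Chaudhari (2006-08-22) before Bianchi (2007-11-01).
Among Szabo and Beaumont, by date the degree was conferred (earlier first): Szabo (2007-09-07) before Beaumont (2008-07-09).
Full order: Farouk, Mendoza, Salazar, Takahashi, Chaudhari, Bianchi, Szabo, Beaumont.

Farouk, Mendoza, Salazar, Takahashi, Chaudhari, Bianchi, Szabo, Beaumont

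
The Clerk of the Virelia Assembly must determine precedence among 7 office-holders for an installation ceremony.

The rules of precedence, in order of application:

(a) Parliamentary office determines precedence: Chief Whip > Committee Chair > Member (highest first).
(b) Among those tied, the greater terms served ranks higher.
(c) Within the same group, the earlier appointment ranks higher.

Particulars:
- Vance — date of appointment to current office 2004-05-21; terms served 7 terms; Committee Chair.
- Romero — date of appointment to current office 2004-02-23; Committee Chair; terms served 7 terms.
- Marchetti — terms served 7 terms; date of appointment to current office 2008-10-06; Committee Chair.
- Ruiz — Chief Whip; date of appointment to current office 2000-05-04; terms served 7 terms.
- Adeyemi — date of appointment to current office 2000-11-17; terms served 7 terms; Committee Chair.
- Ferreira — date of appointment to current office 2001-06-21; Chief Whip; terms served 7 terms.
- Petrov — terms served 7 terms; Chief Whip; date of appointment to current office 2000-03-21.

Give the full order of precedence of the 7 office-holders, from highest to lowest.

Petrov, Ruiz, Ferreira, Adeyemi, Romero, Vance, Marchetti

By parliamentary office: Petrov, Ruiz and Ferreira (Chief Whip); then Adeyemi, Romero, Vance and Marchetti (Committee Chair).
Petrov, Ruiz and Ferreira all have terms served 7 terms, so the next rule applies.
Among Petrov, Ruiz and Ferreira, by date of appointment to current office (earlier first): Petrov (2000-03-21) before Ruiz (2000-05-04) before Ferreira (2001-06-21).
Adeyemi, Romero, Vance and Marchetti all have terms served 7 terms, so the next rule applies.
Among Adeyemi, Romero, Vance and Marchetti, by date of appointment to current office (earlier first): Adeyemi (2000-11-17) before Romero (2004-02-23) before Vance (2004-05-21) before Marchetti (2008-10-06).
Full order: Petrov, Ruiz, Ferreira, Adeyemi, Romero, Vance, Marchetti.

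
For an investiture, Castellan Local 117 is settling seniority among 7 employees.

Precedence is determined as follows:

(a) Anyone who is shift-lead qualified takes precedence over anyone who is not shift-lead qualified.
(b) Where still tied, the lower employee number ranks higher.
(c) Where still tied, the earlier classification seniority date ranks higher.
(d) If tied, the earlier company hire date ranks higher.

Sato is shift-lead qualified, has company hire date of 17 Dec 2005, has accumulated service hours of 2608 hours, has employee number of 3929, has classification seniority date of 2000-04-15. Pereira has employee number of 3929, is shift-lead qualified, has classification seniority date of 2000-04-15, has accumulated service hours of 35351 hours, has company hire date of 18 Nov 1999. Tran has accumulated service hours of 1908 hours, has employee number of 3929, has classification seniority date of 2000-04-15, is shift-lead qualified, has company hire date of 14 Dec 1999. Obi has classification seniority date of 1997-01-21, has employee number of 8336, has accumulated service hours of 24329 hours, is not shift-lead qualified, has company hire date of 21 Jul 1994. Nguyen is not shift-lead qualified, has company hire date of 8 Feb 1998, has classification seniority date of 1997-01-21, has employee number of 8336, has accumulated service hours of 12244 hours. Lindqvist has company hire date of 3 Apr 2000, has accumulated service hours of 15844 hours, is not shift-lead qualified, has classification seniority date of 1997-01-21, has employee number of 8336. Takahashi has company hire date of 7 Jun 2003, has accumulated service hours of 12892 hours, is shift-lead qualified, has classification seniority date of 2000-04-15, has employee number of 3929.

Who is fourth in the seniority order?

Sato

By the first rule: Pereira, Tran, Takahashi and Sato (each shift-lead qualified); then Obi, Nguyen and Lindqvist (each not shift-lead qualified).
Pereira, Tran, Takahashi and Sato all have employee number 3929, so the next rule applies.
Pereira, Tran, Takahashi and Sato all have classification seniority date 2000-04-15, so the next rule applies.
Among Pereira, Tran, Takahashi and Sato, by company hire date (earlier first): Pereira (18 Nov 1999) before Tran (14 Dec 1999) before Takahashi (7 Jun 2003) before Sato (17 Dec 2005).
Obi, Nguyen and Lindqvist all have employee number 8336, so the next rule applies.
Obi, Nguyen and Lindqvist all have classification seniority date 1997-01-21, so the next rule applies.
Among Obi, Nguyen and Lindqvist, by company hire date (earlier first): Obi (21 Jul 1994) before Nguyen (8 Feb 1998) before Lindqvist (3 Apr 2000).
Order: Pereira, Tran, Takahashi, Sato, Obi, Nguyen, Lindqvist.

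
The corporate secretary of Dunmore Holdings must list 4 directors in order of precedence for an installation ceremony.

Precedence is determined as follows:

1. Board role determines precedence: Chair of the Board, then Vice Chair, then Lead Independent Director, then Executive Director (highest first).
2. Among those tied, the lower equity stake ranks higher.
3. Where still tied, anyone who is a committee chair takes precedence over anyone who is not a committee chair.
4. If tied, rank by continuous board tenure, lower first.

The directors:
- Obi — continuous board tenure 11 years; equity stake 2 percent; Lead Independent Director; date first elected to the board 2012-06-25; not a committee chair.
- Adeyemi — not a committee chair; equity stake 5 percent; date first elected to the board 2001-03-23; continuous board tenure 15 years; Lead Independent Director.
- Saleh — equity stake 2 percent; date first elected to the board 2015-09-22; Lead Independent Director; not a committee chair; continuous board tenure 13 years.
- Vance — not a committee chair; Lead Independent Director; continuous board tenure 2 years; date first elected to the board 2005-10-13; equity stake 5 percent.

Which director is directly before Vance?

By board role: Obi, Saleh, Vance and Adeyemi (Lead Independent Director).
Among Obi, Saleh, Vance and Adeyemi, by equity stake (lower first): Obi and Saleh (2 percent) before Vance and Adeyemi (5 percent).
Obi and Saleh are each not a committee chair, so the next rule applies.
Among Obi and Saleh, by continuous board tenure (lower first): Obi (11 years) before Saleh (13 years).
Vance and Adeyemi are each not a committee chair, so the next rule applies.
Among Vance and Adeyemi, by continuous board tenure (lower first): Vance (2 years) before Adeyemi (15 years).
Order: Obi, Saleh, Vance, Adeyemi.

Saleh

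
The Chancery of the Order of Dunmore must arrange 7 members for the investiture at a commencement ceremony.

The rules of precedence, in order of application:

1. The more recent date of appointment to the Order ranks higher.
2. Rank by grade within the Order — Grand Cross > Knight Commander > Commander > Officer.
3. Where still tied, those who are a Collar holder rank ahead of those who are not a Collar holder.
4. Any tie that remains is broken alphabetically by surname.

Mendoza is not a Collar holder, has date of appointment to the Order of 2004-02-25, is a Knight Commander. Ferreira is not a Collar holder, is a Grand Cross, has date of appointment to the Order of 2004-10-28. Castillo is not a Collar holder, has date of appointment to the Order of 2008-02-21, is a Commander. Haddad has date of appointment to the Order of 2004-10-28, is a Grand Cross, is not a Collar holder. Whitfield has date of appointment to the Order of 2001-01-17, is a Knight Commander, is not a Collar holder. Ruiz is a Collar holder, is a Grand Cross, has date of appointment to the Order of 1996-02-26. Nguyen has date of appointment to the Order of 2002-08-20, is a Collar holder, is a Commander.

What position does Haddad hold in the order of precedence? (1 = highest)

By date of appointment to the Order (later first): Castillo (2008-02-21); then Ferreira and Haddad (both 2004-10-28); then Mendoza (2004-02-25); then Nguyen (2002-08-20); then Whitfield (2001-01-17); then Ruiz (1996-02-26).
Ferreira and Haddad are each Grand Cross, so the next rule applies.
Ferreira and Haddad are each not a Collar holder, so the next rule applies.
Among Ferreira and Haddad, alphabetically by surname: Ferreira before Haddad.
Order: Castillo, Ferreira, Haddad, Mendoza, Nguyen, Whitfield, Ruiz. So position 3.

3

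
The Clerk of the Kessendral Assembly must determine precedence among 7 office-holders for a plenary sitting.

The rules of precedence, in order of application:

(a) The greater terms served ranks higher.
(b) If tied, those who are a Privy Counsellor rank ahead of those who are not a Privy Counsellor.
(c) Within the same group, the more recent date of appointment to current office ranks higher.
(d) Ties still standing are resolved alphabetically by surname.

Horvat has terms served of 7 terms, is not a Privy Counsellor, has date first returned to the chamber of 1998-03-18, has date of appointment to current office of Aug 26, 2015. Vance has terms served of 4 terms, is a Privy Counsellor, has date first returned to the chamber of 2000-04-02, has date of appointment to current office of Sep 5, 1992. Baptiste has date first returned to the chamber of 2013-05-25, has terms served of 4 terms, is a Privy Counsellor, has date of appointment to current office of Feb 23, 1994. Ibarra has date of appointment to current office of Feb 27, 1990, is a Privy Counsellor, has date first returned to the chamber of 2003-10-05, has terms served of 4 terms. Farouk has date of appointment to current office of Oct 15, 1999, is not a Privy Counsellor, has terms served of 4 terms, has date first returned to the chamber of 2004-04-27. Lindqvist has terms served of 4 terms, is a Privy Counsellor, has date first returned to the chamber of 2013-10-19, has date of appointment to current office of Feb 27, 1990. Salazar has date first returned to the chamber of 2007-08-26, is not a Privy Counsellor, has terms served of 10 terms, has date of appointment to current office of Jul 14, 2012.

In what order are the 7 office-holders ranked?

Salazar, Horvat, Baptiste, Vance, Ibarra, Lindqvist, Farouk

By terms served (higher first): Salazar (10 terms); then Horvat (7 terms); then Baptiste, Vance, Ibarra, Lindqvist and Farouk (each 4 terms).
Among Baptiste, Vance, Ibarra, Lindqvist and Farouk, a Privy Counsellor before not a Privy Counsellor: Baptiste, Vance, Ibarra and Lindqvist (a Privy Counsellor) before Farouk (not a Privy Counsellor).
Among Baptiste, Vance, Ibarra and Lindqvist, by date of appointment to current office (later first): Baptiste (Feb 23, 1994) before Vance (Sep 5, 1992) before Ibarra and Lindqvist (Feb 27, 1990).
Among Ibarra and Lindqvist, alphabetically by surname: Ibarra before Lindqvist.
Full order: Salazar, Horvat, Baptiste, Vance, Ibarra, Lindqvist, Farouk.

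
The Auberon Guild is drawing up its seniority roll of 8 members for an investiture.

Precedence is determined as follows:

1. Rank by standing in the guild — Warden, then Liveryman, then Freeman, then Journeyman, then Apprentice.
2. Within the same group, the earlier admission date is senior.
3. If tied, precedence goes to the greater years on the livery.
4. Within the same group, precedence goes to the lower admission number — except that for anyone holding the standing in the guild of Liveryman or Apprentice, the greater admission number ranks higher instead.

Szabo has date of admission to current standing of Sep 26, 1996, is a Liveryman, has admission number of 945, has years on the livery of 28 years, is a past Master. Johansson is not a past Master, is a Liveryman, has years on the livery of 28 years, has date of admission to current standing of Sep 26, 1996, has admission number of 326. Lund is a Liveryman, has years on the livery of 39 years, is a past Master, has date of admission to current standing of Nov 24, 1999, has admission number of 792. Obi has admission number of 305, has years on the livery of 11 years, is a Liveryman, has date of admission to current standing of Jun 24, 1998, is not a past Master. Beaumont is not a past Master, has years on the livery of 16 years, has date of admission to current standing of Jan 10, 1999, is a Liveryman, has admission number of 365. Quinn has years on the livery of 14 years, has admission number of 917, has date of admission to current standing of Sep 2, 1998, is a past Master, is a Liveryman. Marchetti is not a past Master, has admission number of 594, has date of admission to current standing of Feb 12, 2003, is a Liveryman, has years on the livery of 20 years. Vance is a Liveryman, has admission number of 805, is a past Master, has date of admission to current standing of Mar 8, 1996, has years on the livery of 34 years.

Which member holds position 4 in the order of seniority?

Obi

By standing in the guild: Vance, Szabo, Johansson, Obi, Quinn, Beaumont, Lund and Marchetti (Liveryman).
Among Vance, Szabo, Johansson, Obi, Quinn, Beaumont, Lund and Marchetti, by date of admission to current standing (earlier first): Vance (Mar 8, 1996) before Szabo and Johansson (Sep 26, 1996) before Obi (Jun 24, 1998) before Quinn (Sep 2, 1998) before Beaumont (Jan 10, 1999) before Lund (Nov 24, 1999) before Marchetti (Feb 12, 2003).
Szabo and Johansson both have years on the livery 28 years, so the next rule applies.
Among Szabo and Johansson, by admission number (higher first) (reversed rule for this group): Szabo (945) before Johansson (326).
Order: Vance, Szabo, Johansson, Obi, Quinn, Beaumont, Lund, Marchetti.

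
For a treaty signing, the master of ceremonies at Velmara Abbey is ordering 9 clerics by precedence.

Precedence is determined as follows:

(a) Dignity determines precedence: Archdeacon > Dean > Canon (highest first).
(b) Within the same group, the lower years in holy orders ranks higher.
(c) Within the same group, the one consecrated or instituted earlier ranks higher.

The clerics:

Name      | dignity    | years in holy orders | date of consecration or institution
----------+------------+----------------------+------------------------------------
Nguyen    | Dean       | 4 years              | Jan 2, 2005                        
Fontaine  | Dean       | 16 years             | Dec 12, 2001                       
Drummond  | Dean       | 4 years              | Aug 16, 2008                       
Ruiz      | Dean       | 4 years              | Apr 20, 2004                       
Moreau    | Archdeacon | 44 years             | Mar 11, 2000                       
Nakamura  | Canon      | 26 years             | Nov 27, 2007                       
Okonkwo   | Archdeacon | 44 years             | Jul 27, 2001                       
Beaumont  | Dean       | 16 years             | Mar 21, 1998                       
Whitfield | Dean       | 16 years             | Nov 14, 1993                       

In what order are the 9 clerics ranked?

By dignity: Moreau and Okonkwo (Archdeacon); then Ruiz, Nguyen, Drummond, Whitfield, Beaumont and Fontaine (Dean); then Nakamura (Canon).
Moreau and Okonkwo both have years in holy orders 44 years, so the next rule applies.
Among Moreau and Okonkwo, by date of consecration or institution (earlier first): Moreau (Mar 11, 2000) before Okonkwo (Jul 27, 2001).
Among Ruiz, Nguyen, Drummond, Whitfield, Beaumont and Fontaine, by years in holy orders (lower first): Ruiz, Nguyen and Drummond (4 years) before Whitfield, Beaumont and Fontaine (16 years).
Among Ruiz, Nguyen and Drummond, by date of consecration or institution (earlier first): Ruiz (Apr 20, 2004) before Nguyen (Jan 2, 2005) before Drummond (Aug 16, 2008).
Among Whitfield, Beaumont and Fontaine, by date of consecration or institution (earlier first): Whitfield (Nov 14, 1993) before Beaumont (Mar 21, 1998) before Fontaine (Dec 12, 2001).
Full order: Moreau, Okonkwo, Ruiz, Nguyen, Drummond, Whitfield, Beaumont, Fontaine, Nakamura.

Moreau, Okonkwo, Ruiz, Nguyen, Drummond, Whitfield, Beaumont, Fontaine, Nakamura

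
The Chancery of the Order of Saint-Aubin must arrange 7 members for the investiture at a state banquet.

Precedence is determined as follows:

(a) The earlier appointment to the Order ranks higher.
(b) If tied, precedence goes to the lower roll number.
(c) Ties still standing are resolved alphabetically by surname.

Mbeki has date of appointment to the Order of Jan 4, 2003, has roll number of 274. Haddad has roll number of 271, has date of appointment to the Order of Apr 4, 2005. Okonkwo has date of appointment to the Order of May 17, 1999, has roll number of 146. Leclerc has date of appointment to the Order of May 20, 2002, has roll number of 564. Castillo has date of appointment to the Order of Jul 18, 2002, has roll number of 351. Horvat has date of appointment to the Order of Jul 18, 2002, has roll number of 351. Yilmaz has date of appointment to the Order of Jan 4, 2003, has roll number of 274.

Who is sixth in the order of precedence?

Yilmaz

By date of appointment to the Order (earlier first): Okonkwo (May 17, 1999); then Leclerc (May 20, 2002); then Castillo and Horvat (both Jul 18, 2002); then Mbeki and Yilmaz (both Jan 4, 2003); then Haddad (Apr 4, 2005).
Castillo and Horvat both have roll number 351, so the next rule applies.
Among Castillo and Horvat, alphabetically by surname: Castillo before Horvat.
Mbeki and Yilmaz both have roll number 274, so the next rule applies.
Among Mbeki and Yilmaz, alphabetically by surname: Mbeki before Yilmaz.
Order: Okonkwo, Leclerc, Castillo, Horvat, Mbeki, Yilmaz, Haddad.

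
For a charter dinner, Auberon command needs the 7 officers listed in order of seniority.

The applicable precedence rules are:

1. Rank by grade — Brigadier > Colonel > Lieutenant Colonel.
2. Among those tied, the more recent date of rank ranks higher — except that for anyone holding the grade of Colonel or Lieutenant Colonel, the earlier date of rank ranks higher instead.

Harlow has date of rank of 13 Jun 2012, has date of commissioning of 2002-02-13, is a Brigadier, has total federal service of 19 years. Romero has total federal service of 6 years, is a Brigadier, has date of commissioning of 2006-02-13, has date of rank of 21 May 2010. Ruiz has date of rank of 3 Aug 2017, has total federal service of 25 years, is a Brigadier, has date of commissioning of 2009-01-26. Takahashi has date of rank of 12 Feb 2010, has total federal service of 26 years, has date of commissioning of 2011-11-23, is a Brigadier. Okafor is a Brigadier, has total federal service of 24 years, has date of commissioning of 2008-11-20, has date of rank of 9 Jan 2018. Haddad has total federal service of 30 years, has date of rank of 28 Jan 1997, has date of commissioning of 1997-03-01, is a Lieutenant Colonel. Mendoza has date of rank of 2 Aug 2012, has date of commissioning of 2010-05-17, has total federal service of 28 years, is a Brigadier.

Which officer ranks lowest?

Haddad

By grade: Okafor, Ruiz, Mendoza, Harlow, Romero and Takahashi (Brigadier); then Haddad (Lieutenant Colonel).
Among Okafor, Ruiz, Mendoza, Harlow, Romero and Takahashi, by date of rank (later first): Okafor (9 Jan 2018) before Ruiz (3 Aug 2017) before Mendoza (2 Aug 2012) before Harlow (13 Jun 2012) before Romero (21 May 2010) before Takahashi (12 Feb 2010).
Order: Okafor, Ruiz, Mendoza, Harlow, Romero, Takahashi, Haddad.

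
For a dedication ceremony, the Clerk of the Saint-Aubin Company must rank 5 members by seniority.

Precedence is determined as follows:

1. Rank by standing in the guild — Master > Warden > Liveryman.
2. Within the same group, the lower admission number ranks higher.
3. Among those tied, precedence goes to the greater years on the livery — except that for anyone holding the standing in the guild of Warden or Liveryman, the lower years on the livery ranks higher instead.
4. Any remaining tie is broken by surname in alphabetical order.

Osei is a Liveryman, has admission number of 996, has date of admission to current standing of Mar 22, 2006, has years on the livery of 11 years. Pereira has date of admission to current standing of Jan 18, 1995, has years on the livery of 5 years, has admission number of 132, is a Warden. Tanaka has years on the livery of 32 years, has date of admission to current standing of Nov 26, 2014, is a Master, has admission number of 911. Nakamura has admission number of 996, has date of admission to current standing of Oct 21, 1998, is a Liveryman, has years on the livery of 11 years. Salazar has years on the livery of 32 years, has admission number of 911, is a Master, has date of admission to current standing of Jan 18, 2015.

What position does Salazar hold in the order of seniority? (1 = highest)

By standing in the guild: Salazar and Tanaka (Master); then Pereira (Warden); then Nakamura and Osei (Liveryman).
Salazar and Tanaka both have admission number 911, so the next rule applies.
Salazar and Tanaka both have years on the livery 32 years, so the next rule applies.
Among Salazar and Tanaka, alphabetically by surname: Salazar before Tanaka.
Nakamura and Osei both have admission number 996, so the next rule applies.
Nakamura and Osei both have years on the livery 11 years, so the next rule applies.
Among Nakamura and Osei, alphabetically by surname: Nakamura before Osei.
Order: Salazar, Tanaka, Pereira, Nakamura, Osei. So position 1.

1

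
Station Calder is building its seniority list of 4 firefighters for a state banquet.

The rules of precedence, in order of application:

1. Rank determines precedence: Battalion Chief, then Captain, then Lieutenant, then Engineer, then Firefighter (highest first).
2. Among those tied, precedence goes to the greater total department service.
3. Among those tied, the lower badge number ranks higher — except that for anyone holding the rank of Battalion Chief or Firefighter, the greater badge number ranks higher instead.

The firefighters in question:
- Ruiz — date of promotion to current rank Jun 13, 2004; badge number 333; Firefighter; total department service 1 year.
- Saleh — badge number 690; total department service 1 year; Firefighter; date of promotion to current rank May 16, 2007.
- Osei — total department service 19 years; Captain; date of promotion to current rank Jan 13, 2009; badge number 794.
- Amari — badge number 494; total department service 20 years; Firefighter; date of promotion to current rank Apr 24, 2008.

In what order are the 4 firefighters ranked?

Osei, Amari, Saleh, Ruiz

By rank: Osei (Captain); then Amari, Saleh and Ruiz (Firefighter).
Among Amari, Saleh and Ruiz, by total department service (higher first): Amari (20 years) before Saleh and Ruiz (1 year).
Among Saleh and Ruiz, by badge number (higher first) (reversed rule for this group): Saleh (690) before Ruiz (333).
Full order: Osei, Amari, Saleh, Ruiz.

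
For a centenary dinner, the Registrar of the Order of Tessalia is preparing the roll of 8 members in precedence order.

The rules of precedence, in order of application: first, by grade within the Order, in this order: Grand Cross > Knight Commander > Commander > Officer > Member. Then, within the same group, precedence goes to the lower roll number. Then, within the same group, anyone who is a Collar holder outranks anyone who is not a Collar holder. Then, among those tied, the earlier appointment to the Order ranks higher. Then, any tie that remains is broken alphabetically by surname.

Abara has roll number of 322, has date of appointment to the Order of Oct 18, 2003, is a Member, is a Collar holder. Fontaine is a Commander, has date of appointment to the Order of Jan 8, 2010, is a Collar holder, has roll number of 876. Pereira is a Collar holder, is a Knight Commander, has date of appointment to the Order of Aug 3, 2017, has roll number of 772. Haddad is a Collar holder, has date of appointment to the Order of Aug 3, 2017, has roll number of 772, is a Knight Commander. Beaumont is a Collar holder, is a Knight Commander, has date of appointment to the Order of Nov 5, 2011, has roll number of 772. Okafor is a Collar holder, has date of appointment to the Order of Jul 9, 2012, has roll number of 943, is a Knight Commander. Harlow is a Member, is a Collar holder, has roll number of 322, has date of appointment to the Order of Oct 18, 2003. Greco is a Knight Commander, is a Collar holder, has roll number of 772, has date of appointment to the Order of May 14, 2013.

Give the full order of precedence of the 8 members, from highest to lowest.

Beaumont, Greco, Haddad, Pereira, Okafor, Fontaine, Abara, Harlow

By grade within the Order: Beaumont, Greco, Haddad, Pereira and Okafor (Knight Commander); then Fontaine (Commander); then Abara and Harlow (Member).
Among Beaumont, Greco, Haddad, Pereira and Okafor, by roll number (lower first): Beaumont, Greco, Haddad and Pereira (772) before Okafor (943).
Beaumont, Greco, Haddad and Pereira are each a Collar holder, so the next rule applies.
Among Beaumont, Greco, Haddad and Pereira, by date of appointment to the Order (earlier first): Beaumont (Nov 5, 2011) before Greco (May 14, 2013) before Haddad and Pereira (Aug 3, 2017).
Among Haddad and Pereira, alphabetically by surname: Haddad before Pereira.
Abara and Harlow both have roll number 322, so the next rule applies.
Abara and Harlow are each a Collar holder, so the next rule applies.
Abara and Harlow both have date of appointment to the Order Oct 18, 2003, so the next rule applies.
Among Abara and Harlow, alphabetically by surname: Abara before Harlow.
Full order: Beaumont, Greco, Haddad, Pereira, Okafor, Fontaine, Abara, Harlow.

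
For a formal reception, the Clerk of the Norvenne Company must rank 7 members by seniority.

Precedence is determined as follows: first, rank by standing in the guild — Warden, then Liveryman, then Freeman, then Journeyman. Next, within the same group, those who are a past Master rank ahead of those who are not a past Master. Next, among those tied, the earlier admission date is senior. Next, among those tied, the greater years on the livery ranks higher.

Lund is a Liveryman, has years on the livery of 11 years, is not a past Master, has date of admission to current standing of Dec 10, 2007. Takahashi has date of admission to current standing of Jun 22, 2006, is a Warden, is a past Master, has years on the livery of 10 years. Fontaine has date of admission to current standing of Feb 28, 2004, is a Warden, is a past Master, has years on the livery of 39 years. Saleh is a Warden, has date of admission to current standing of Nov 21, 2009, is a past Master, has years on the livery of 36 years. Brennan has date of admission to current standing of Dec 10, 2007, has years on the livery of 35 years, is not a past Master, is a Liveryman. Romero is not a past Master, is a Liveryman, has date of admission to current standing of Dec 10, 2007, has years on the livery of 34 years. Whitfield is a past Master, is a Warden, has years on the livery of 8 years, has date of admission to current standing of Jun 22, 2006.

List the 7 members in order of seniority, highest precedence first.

Fontaine, Takahashi, Whitfield, Saleh, Brennan, Romero, Lund

By standing in the guild: Fontaine, Takahashi, Whitfield and Saleh (Warden); then Brennan, Romero and Lund (Liveryman).
Fontaine, Takahashi, Whitfield and Saleh are each a past Master, so the next rule applies.
Among Fontaine, Takahashi, Whitfield and Saleh, by date of admission to current standing (earlier first): Fontaine (Feb 28, 2004) before Takahashi and Whitfield (Jun 22, 2006) before Saleh (Nov 21, 2009).
Among Takahashi and Whitfield, by years on the livery (higher first): Takahashi (10 years) before Whitfield (8 years).
Brennan, Romero and Lund are each not a past Master, so the next rule applies.
Brennan, Romero and Lund all have date of admission to current standing Dec 10, 2007, so the next rule applies.
Among Brennan, Romero and Lund, by years on the livery (higher first): Brennan (35 years) before Romero (34 years) before Lund (11 years).
Full order: Fontaine, Takahashi, Whitfield, Saleh, Brennan, Romero, Lund.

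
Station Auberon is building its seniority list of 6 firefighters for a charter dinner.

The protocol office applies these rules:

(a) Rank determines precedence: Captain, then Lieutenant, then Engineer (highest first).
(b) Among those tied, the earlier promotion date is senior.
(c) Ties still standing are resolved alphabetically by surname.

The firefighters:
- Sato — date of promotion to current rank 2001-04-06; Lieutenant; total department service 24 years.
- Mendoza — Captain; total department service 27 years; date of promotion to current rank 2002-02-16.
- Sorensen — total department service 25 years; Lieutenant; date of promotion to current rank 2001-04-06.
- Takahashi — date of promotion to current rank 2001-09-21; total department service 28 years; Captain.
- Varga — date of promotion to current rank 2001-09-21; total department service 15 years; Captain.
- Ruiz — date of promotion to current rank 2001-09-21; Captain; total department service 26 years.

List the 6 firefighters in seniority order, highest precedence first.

By rank: Ruiz, Takahashi, Varga and Mendoza (Captain); then Sato and Sorensen (Lieutenant).
Among Ruiz, Takahashi, Varga and Mendoza, by date of promotion to current rank (earlier first): Ruiz, Takahashi and Varga (2001-09-21) before Mendoza (2002-02-16).
Among Ruiz, Takahashi and Varga, alphabetically by surname: Ruiz before Takahashi before Varga.
Sato and Sorensen both have date of promotion to current rank 2001-04-06, so the next rule applies.
Among Sato and Sorensen, alphabetically by surname: Sato before Sorensen.
Full order: Ruiz, Takahashi, Varga, Mendoza, Sato, Sorensen.

Ruiz, Takahashi, Varga, Mendoza, Sato, Sorensen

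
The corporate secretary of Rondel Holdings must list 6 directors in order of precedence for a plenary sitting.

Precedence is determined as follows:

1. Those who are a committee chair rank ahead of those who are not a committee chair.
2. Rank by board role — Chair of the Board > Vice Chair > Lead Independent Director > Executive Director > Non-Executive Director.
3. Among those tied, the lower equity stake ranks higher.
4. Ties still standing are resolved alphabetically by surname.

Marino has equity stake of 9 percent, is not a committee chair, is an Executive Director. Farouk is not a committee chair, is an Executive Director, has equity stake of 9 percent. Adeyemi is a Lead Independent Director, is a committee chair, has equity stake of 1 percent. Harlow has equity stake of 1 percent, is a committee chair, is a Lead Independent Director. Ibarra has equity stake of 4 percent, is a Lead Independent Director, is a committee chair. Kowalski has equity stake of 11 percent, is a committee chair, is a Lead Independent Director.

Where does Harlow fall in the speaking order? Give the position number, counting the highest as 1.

By the first rule: Adeyemi, Harlow, Ibarra and Kowalski (each a committee chair); then Farouk and Marino (both not a committee chair).
Adeyemi, Harlow, Ibarra and Kowalski are each Lead Independent Director, so the next rule applies.
Among Adeyemi, Harlow, Ibarra and Kowalski, by equity stake (lower first): Adeyemi and Harlow (1 percent) before Ibarra (4 percent) before Kowalski (11 percent).
Among Adeyemi and Harlow, alphabetically by surname: Adeyemi before Harlow.
Farouk and Marino are each Executive Director, so the next rule applies.
Farouk and Marino both have equity stake 9 percent, so the next rule applies.
Among Farouk and Marino, alphabetically by surname: Farouk before Marino.
Order: Adeyemi, Harlow, Ibarra, Kowalski, Farouk, Marino. So position 2.

2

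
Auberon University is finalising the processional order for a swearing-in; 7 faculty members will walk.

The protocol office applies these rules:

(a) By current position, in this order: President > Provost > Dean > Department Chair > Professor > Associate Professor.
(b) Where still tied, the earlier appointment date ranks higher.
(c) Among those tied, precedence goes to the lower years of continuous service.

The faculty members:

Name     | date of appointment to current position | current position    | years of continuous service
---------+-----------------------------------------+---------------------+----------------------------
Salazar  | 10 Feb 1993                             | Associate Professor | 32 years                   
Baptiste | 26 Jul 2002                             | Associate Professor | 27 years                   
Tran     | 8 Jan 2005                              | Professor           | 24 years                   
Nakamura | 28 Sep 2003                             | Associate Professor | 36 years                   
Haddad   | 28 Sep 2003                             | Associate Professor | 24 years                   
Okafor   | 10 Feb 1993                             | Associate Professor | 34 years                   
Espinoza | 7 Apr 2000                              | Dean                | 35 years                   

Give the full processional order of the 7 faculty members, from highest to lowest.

By current position: Espinoza (Dean); then Tran (Professor); then Salazar, Okafor, Baptiste, Haddad and Nakamura (Associate Professor).
Among Salazar, Okafor, Baptiste, Haddad and Nakamura, by date of appointment to current position (earlier first): Salazar and Okafor (10 Feb 1993) before Baptiste (26 Jul 2002) before Haddad and Nakamura (28 Sep 2003).
Among Salazar and Okafor, by years of continuous service (lower first): Salazar (32 years) before Okafor (34 years).
Among Haddad and Nakamura, by years of continuous service (lower first): Haddad (24 years) before Nakamura (36 years).
Full order: Espinoza, Tran, Salazar, Okafor, Baptiste, Haddad, Nakamura.

Espinoza, Tran, Salazar, Okafor, Baptiste, Haddad, Nakamura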